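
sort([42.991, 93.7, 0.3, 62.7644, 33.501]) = [0.3, 33.501, 42.991, 62.7644, 93.7]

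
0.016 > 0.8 False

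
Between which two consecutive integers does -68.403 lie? -69 and -68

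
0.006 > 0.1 False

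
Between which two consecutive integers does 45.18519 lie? 45 and 46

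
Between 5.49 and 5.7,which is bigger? 5.7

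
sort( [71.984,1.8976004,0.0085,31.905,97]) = [0.0085,1.8976004,31.905,71.984,97]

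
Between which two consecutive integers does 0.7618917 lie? 0 and 1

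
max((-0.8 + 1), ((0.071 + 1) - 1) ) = 0.2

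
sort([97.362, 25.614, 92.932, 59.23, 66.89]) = [25.614, 59.23, 66.89, 92.932, 97.362]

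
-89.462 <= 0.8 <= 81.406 True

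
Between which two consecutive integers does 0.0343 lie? 0 and 1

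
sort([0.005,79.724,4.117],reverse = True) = [79.724,4.117,0.005]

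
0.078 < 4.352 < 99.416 True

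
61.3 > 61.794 False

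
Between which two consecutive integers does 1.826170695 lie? 1 and 2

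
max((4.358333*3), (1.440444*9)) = 13.074999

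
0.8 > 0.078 True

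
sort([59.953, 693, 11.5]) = [11.5, 59.953, 693]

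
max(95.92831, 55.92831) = 95.92831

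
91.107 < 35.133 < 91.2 False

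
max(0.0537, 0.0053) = 0.0537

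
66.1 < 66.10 False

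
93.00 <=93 True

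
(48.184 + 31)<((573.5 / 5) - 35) True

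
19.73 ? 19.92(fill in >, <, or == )<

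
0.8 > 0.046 True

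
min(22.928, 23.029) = 22.928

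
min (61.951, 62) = 61.951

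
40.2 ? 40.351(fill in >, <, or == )<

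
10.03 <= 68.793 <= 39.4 False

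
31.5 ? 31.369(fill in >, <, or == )>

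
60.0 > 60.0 False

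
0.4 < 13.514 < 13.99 True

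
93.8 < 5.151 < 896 False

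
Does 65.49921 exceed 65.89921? No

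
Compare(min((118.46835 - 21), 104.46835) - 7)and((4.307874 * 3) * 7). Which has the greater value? (min((118.46835 - 21), 104.46835) - 7)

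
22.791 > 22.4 True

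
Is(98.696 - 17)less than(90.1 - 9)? No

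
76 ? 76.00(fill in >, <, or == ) ==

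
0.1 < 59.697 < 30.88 False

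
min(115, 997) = 115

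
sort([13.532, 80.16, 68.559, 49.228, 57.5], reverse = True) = [80.16, 68.559, 57.5, 49.228, 13.532]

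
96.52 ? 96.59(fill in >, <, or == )<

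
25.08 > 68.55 False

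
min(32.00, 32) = 32.00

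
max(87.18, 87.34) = 87.34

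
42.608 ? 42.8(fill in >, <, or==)<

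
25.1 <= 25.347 True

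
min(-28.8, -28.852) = -28.852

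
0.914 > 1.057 False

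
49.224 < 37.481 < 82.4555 False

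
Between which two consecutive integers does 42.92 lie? 42 and 43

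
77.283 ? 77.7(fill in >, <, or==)<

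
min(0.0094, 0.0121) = 0.0094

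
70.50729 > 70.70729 False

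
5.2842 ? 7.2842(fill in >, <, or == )<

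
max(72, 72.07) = 72.07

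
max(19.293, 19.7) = 19.7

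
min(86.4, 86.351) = 86.351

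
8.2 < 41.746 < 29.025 False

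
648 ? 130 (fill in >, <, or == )>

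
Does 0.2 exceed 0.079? Yes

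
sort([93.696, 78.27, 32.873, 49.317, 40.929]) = [32.873, 40.929, 49.317, 78.27, 93.696]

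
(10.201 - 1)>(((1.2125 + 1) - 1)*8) False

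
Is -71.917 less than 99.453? Yes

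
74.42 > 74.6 False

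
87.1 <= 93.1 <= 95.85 True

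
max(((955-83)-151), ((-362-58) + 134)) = 721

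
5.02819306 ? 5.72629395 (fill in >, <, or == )<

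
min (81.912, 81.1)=81.1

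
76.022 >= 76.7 False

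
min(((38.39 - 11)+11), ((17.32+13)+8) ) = 38.32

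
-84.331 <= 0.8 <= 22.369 True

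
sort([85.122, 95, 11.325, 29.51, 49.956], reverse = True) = [95, 85.122, 49.956, 29.51, 11.325]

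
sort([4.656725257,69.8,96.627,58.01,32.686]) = [4.656725257,32.686,58.01,69.8,96.627]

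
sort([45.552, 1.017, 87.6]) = [1.017, 45.552, 87.6]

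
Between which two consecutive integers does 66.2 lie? 66 and 67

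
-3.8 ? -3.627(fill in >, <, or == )<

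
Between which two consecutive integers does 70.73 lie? 70 and 71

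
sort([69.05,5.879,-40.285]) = [-40.285,5.879,69.05]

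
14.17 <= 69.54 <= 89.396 True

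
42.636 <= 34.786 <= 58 False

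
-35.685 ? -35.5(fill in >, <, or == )<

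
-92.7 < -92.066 True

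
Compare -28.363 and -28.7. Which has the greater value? -28.363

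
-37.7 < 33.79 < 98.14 True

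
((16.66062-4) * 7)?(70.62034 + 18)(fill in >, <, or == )>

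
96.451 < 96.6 True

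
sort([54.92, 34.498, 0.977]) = [0.977, 34.498, 54.92]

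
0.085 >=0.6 False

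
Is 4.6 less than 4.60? No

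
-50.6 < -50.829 False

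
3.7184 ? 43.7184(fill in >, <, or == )<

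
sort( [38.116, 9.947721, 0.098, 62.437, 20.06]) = [0.098, 9.947721, 20.06, 38.116, 62.437]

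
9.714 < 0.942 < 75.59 False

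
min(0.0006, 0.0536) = 0.0006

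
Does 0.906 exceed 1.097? No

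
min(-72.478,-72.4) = -72.478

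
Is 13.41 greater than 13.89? No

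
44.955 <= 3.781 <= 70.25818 False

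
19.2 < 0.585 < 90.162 False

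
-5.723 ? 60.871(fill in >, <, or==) <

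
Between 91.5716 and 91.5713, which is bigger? 91.5716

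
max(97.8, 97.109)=97.8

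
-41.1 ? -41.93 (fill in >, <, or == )>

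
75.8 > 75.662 True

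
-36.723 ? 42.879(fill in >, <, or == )<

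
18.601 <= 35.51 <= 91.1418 True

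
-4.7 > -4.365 False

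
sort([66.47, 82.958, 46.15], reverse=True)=[82.958, 66.47, 46.15]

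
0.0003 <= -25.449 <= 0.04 False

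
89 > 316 False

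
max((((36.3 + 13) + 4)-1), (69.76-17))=52.76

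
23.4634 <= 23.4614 False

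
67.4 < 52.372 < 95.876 False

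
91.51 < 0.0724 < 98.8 False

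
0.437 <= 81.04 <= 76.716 False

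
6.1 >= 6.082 True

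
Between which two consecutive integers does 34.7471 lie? 34 and 35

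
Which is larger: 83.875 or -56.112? 83.875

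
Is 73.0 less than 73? No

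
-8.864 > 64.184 False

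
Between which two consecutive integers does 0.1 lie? 0 and 1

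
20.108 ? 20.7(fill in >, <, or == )<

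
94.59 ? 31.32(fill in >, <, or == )>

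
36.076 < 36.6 True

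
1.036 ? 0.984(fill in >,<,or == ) >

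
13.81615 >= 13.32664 True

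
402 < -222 False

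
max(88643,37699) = 88643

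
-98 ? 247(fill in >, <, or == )<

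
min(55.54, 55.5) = 55.5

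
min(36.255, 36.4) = 36.255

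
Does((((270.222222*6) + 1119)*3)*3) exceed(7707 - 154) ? Yes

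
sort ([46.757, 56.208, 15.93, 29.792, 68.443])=[15.93, 29.792, 46.757, 56.208, 68.443]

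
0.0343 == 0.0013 False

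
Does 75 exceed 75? No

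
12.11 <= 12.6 True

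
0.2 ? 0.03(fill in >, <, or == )>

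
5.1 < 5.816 True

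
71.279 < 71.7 True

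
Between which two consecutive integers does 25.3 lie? 25 and 26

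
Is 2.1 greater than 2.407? No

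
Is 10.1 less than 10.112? Yes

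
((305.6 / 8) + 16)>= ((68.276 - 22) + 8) False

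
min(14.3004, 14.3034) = 14.3004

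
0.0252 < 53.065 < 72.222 True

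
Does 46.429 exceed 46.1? Yes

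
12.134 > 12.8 False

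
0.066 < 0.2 True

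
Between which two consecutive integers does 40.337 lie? 40 and 41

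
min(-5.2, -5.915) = -5.915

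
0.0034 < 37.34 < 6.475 False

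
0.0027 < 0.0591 True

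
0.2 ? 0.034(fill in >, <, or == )>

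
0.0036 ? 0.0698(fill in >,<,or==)<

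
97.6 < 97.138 False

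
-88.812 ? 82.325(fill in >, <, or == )<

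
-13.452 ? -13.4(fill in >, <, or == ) <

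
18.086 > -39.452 True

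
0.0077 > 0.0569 False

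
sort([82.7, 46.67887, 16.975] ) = [16.975, 46.67887, 82.7]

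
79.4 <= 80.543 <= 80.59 True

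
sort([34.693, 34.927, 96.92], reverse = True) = [96.92, 34.927, 34.693]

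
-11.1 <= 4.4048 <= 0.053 False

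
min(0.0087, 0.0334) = 0.0087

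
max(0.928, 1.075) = 1.075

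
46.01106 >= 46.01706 False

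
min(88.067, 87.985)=87.985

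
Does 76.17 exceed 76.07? Yes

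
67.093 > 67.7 False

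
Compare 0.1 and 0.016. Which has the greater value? 0.1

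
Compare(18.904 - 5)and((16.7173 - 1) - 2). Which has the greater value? (18.904 - 5)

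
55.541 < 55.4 False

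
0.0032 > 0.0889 False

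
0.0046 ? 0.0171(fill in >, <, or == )<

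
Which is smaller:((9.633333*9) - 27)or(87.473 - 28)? (87.473 - 28)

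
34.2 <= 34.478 True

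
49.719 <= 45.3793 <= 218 False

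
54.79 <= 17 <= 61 False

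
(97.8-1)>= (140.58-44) True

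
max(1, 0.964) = 1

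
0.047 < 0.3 True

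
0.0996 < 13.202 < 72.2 True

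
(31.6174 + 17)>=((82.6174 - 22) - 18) True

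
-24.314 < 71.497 True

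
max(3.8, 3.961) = 3.961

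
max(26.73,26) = 26.73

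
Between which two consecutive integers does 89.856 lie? 89 and 90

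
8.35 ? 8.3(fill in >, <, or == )>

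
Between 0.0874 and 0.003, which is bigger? 0.0874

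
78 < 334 True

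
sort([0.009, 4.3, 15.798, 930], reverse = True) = [930, 15.798, 4.3, 0.009]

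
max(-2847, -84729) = -2847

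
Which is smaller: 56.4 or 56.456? 56.4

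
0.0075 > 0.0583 False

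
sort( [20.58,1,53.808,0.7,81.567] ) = [0.7,1,20.58,53.808,81.567]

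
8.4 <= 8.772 True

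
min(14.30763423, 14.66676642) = 14.30763423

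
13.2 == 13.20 True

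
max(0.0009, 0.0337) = 0.0337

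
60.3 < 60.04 False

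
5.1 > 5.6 False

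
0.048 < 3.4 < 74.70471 True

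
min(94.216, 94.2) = 94.2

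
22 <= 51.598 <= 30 False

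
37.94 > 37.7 True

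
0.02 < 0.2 True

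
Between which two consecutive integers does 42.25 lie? 42 and 43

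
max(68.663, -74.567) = 68.663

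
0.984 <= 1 True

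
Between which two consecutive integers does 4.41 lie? 4 and 5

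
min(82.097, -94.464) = -94.464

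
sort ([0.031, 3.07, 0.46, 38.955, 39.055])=[0.031, 0.46, 3.07, 38.955, 39.055]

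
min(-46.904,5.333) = -46.904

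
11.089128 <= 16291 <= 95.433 False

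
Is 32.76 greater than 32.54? Yes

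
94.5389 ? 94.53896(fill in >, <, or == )<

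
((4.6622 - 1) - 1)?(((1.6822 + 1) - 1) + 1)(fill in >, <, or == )<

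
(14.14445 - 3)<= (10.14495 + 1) True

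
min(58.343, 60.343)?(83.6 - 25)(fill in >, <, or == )<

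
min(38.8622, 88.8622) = 38.8622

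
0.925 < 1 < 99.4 True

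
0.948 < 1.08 True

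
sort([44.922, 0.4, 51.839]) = [0.4, 44.922, 51.839]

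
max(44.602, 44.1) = 44.602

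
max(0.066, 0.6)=0.6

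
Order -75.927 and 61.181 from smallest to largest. -75.927,61.181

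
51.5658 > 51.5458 True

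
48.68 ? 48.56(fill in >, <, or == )>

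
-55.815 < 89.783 True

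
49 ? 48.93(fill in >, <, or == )>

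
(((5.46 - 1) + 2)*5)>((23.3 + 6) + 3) False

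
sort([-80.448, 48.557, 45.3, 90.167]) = [-80.448, 45.3, 48.557, 90.167]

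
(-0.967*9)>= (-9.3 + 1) False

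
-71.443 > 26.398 False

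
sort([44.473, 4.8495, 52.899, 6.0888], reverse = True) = [52.899, 44.473, 6.0888, 4.8495]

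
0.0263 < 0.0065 False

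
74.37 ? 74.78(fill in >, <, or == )<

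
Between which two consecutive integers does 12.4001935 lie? 12 and 13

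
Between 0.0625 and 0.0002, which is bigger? 0.0625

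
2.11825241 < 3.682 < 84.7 True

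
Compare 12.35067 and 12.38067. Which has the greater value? 12.38067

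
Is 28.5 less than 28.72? Yes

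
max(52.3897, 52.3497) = 52.3897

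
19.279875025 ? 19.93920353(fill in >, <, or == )<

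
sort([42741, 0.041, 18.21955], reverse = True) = [42741, 18.21955, 0.041]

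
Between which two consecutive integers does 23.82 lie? 23 and 24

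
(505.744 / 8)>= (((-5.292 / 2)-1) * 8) True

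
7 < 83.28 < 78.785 False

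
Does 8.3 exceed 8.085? Yes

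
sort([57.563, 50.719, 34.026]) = [34.026, 50.719, 57.563]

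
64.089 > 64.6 False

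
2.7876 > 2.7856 True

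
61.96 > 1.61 True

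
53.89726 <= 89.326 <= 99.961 True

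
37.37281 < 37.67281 True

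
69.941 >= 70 False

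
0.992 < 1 True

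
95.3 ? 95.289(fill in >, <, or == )>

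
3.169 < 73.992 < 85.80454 True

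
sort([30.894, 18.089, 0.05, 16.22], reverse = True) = [30.894, 18.089, 16.22, 0.05]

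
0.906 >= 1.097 False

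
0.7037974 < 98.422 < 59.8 False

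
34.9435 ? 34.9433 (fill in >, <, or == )>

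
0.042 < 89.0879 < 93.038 True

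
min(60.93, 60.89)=60.89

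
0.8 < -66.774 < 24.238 False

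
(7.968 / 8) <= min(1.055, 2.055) True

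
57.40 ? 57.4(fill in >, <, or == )==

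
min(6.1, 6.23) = 6.1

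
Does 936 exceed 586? Yes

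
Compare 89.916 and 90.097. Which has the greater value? 90.097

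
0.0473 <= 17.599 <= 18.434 True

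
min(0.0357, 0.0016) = 0.0016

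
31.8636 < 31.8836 True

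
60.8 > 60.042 True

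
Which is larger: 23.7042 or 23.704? 23.7042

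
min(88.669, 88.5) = 88.5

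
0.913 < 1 True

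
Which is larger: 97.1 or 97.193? 97.193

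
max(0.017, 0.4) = 0.4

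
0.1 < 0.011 False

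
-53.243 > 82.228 False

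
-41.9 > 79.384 False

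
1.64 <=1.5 False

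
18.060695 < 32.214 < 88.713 True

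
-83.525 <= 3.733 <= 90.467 True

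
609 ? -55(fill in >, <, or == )>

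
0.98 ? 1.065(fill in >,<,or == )<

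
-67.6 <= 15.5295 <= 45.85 True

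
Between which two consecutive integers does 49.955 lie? 49 and 50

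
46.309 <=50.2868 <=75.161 True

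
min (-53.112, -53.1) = -53.112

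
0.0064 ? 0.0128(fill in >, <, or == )<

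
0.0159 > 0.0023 True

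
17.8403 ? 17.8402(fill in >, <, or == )>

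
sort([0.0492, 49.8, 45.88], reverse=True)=[49.8, 45.88, 0.0492]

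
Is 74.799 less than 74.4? No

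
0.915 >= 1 False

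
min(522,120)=120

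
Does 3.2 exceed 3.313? No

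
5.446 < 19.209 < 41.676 True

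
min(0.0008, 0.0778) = 0.0008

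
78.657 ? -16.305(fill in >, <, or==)>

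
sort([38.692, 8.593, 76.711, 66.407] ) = [8.593, 38.692, 66.407, 76.711]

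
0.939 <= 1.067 True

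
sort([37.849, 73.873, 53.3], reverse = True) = [73.873, 53.3, 37.849]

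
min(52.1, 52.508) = 52.1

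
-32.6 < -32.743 False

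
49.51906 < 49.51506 False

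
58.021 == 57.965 False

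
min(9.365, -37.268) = -37.268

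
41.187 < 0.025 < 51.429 False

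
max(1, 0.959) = 1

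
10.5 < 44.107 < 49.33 True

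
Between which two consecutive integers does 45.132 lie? 45 and 46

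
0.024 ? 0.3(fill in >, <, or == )<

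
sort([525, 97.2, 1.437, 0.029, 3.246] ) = [0.029, 1.437, 3.246, 97.2, 525]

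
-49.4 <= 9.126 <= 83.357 True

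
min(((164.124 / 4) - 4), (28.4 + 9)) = 37.031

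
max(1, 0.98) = 1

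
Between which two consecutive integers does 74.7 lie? 74 and 75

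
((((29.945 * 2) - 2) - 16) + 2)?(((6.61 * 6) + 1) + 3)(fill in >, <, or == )>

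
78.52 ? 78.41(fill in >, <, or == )>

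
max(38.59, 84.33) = 84.33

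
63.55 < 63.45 False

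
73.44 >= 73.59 False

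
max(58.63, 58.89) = 58.89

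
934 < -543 False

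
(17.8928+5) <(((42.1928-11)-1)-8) False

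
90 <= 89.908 False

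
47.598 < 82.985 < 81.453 False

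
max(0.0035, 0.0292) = 0.0292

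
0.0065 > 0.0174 False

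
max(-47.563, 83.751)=83.751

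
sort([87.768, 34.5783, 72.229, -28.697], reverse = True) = [87.768, 72.229, 34.5783, -28.697]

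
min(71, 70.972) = 70.972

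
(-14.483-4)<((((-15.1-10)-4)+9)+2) True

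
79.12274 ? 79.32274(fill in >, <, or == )<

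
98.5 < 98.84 True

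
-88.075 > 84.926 False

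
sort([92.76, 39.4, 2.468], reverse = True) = [92.76, 39.4, 2.468]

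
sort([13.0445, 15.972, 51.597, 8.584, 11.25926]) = [8.584, 11.25926, 13.0445, 15.972, 51.597]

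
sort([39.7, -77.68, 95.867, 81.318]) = [-77.68, 39.7, 81.318, 95.867]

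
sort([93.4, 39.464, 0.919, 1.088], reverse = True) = [93.4, 39.464, 1.088, 0.919]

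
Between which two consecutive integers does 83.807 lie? 83 and 84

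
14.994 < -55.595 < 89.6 False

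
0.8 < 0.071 False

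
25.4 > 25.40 False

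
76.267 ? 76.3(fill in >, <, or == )<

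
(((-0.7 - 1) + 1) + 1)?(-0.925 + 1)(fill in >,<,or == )>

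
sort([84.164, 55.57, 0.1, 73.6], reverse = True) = [84.164, 73.6, 55.57, 0.1]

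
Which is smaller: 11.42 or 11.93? 11.42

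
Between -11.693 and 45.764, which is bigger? 45.764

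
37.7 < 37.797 True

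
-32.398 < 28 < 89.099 True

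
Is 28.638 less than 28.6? No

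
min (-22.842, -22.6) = -22.842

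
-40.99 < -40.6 True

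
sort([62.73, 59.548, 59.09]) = [59.09, 59.548, 62.73]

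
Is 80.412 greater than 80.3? Yes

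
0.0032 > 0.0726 False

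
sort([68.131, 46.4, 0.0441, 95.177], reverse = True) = [95.177, 68.131, 46.4, 0.0441]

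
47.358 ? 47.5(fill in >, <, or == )<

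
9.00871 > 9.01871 False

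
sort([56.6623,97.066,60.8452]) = [56.6623,60.8452,97.066]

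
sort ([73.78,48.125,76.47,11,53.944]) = [11,48.125,53.944,73.78,76.47]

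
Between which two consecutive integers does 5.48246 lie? 5 and 6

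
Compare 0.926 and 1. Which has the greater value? 1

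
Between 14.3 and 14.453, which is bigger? 14.453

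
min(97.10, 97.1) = 97.10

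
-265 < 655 True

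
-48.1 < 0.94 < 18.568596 True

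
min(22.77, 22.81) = 22.77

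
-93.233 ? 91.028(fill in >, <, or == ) <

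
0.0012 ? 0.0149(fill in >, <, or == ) <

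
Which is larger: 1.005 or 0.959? 1.005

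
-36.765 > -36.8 True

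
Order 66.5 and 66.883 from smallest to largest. 66.5, 66.883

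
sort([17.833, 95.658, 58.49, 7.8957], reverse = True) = [95.658, 58.49, 17.833, 7.8957]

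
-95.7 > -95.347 False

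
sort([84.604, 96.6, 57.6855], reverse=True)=[96.6, 84.604, 57.6855]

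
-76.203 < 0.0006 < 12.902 True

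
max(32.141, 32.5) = 32.5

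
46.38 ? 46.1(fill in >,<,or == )>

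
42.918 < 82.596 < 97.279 True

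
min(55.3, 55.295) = 55.295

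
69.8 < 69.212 False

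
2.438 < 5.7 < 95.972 True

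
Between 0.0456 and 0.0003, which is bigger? 0.0456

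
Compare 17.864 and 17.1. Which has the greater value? 17.864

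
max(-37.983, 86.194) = 86.194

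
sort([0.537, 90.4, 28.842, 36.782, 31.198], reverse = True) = [90.4, 36.782, 31.198, 28.842, 0.537]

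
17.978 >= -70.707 True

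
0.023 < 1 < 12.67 True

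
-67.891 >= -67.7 False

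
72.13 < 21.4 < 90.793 False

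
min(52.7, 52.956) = 52.7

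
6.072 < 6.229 True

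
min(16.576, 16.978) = 16.576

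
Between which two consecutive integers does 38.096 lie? 38 and 39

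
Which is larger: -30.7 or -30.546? -30.546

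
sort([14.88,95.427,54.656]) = [14.88,54.656,95.427]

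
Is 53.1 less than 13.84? No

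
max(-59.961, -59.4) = -59.4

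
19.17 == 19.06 False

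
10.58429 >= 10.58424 True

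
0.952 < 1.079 True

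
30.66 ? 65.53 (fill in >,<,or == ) <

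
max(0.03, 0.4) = 0.4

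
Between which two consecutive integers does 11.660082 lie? 11 and 12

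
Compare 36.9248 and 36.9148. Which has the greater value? 36.9248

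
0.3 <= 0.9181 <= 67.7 True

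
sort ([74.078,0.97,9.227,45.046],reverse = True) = [74.078,45.046,9.227,0.97]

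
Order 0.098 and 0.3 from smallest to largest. 0.098,0.3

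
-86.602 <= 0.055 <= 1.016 True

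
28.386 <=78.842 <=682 True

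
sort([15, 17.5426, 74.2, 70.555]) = [15, 17.5426, 70.555, 74.2]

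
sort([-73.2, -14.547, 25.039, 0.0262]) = [-73.2, -14.547, 0.0262, 25.039]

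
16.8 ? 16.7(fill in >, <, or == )>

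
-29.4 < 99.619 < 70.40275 False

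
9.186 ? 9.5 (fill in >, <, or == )<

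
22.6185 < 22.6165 False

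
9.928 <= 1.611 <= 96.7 False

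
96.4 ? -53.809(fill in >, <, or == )>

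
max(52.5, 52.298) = 52.5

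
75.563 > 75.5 True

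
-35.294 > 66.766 False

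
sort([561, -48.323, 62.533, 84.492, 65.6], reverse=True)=[561, 84.492, 65.6, 62.533, -48.323]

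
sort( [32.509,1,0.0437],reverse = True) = [32.509,1,0.0437]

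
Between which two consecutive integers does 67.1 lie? 67 and 68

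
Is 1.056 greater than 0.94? Yes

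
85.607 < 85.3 False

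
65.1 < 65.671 True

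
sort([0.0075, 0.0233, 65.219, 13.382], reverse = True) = [65.219, 13.382, 0.0233, 0.0075]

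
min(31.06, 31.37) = 31.06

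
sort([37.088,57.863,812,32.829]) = [32.829,37.088,57.863,812]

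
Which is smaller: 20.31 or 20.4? 20.31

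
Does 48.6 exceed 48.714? No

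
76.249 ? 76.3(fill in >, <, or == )<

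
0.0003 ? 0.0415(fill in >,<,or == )<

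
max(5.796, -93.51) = 5.796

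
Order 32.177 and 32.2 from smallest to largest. 32.177, 32.2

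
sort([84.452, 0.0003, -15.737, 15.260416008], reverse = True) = [84.452, 15.260416008, 0.0003, -15.737]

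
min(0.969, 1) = 0.969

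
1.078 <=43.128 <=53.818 True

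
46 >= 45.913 True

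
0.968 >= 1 False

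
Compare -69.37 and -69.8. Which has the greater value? -69.37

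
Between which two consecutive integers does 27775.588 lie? 27775 and 27776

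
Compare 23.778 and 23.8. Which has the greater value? 23.8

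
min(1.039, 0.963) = 0.963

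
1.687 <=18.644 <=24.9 True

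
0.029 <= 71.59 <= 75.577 True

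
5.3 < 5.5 True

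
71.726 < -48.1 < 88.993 False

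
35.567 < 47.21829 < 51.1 True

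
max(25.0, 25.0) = 25.0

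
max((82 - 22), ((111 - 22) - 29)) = 60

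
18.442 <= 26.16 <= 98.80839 True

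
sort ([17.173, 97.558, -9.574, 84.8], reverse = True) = [97.558, 84.8, 17.173, -9.574]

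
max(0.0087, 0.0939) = 0.0939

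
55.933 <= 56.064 True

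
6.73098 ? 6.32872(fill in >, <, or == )>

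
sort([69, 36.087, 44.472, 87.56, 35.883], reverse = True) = [87.56, 69, 44.472, 36.087, 35.883]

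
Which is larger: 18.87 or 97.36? 97.36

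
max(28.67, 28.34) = 28.67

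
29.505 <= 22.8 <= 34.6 False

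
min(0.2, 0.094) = 0.094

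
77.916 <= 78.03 True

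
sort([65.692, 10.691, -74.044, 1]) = [-74.044, 1, 10.691, 65.692]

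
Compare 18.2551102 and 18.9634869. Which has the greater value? 18.9634869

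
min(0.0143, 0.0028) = 0.0028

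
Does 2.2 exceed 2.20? No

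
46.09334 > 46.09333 True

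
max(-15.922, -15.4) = -15.4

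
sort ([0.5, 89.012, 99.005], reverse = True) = [99.005, 89.012, 0.5]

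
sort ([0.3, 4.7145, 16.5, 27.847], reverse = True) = [27.847, 16.5, 4.7145, 0.3]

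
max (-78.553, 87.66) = 87.66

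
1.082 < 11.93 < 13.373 True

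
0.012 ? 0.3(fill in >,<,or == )<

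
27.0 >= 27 True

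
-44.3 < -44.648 False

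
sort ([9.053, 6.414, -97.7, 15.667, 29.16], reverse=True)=[29.16, 15.667, 9.053, 6.414, -97.7]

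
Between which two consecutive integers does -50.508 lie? -51 and -50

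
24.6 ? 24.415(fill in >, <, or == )>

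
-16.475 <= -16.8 False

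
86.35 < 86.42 True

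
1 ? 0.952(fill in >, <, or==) >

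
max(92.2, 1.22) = 92.2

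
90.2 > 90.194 True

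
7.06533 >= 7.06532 True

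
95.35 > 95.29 True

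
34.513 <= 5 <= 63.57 False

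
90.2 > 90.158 True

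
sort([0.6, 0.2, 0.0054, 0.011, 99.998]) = [0.0054, 0.011, 0.2, 0.6, 99.998]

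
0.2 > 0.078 True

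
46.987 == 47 False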